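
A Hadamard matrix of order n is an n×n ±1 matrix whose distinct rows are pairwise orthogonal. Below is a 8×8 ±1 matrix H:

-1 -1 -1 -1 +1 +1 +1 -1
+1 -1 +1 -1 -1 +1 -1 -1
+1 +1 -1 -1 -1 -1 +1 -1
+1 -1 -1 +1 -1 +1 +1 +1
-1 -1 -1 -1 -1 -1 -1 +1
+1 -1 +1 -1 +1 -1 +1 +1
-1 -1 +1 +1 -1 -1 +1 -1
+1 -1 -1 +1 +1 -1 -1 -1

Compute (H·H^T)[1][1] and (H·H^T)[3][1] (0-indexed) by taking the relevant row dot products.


Row 1 of H: [1, -1, 1, -1, -1, 1, -1, -1].
Row 3 of H: [1, -1, -1, 1, -1, 1, 1, 1].
(H·H^T)[1][1] = Σ_j H[1][j]·H[1][j] = (1)² + (-1)² + (1)² + (-1)² + (-1)² + (1)² + (-1)² + (-1)² = 1 + 1 + 1 + 1 + 1 + 1 + 1 + 1 = 8.
(H·H^T)[3][1] = Σ_j H[3][j]·H[1][j] = (1)·(1) + (-1)·(-1) + (-1)·(1) + (1)·(-1) + (-1)·(-1) + (1)·(1) + (1)·(-1) + (1)·(-1) = 1 + 1 + -1 + -1 + 1 + 1 + -1 + -1 = 0.
So rows 3 and 1 are orthogonal; the diagonal entry equals n = 8.

(1,1) entry = 8; (3,1) entry = 0.


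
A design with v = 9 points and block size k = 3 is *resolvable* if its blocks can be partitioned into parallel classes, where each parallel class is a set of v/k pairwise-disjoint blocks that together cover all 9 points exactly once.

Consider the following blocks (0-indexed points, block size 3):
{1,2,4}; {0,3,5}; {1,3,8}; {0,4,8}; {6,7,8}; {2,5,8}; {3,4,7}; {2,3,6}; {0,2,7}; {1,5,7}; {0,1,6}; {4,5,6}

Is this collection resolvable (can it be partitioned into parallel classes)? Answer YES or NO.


v = 9, block size k = 3, number of blocks = 12.
For resolvability, blocks must partition into parallel classes of size v/k = 3.
Total blocks must therefore be a multiple of 3: 12 = 3·4 + 0 ⇒ divisible ✓.
Greedy packing gives 4 candidate class(es). Each should be a full parallel class (size 3, covers all 9 points).
  Class 1 (3 blocks): {1,2,4}; {0,3,5}; {6,7,8}. Points covered: [0, 1, 2, 3, 4, 5, 6, 7, 8].
  Class 2 (3 blocks): {1,3,8}; {0,2,7}; {4,5,6}. Points covered: [0, 1, 2, 3, 4, 5, 6, 7, 8].
  Class 3 (3 blocks): {0,4,8}; {2,3,6}; {1,5,7}. Points covered: [0, 1, 2, 3, 4, 5, 6, 7, 8].
  Class 4 (3 blocks): {2,5,8}; {3,4,7}; {0,1,6}. Points covered: [0, 1, 2, 3, 4, 5, 6, 7, 8].
All classes full (size 3)? YES. All classes cover every point? YES.
Resolvable? YES.

YES


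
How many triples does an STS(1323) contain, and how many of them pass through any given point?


An STS(v) is a 2-(v, 3, 1) BIBD: block size k = 3, λ = 1.
Replication: r(k − 1) = λ(v − 1) ⇒ r·2 = 1323 − 1 = 1322 ⇒ r = 661.
Block count: b = v(v − 1)/6 = 1323·1322/6 = 1749006/6 = 291501.
(Check via bk = vr: 291501·3 = 874503 = 1323·661 = 874503 ✓.)

r = 661, b = 291501.


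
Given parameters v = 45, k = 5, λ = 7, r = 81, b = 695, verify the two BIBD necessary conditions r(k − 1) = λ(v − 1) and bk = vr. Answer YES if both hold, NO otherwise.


Condition (i): r(k − 1) = 81·4 = 324; λ(v − 1) = 7·44 = 308. Match? NO.
Condition (ii): bk = 695·5 = 3475; vr = 45·81 = 3645. Match? NO.
Both conditions hold? NO.

NO


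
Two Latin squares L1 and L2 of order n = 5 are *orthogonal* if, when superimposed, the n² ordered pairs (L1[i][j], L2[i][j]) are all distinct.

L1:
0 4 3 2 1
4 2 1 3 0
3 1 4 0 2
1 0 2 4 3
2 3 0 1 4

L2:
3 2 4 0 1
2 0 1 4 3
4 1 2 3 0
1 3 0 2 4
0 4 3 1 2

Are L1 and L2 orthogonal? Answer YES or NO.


Form the n² = 25 superimposed pairs (L1[i][j], L2[i][j]), row by row (rows and columns indexed from 0):
row 0: (0,3) (4,2) (3,4) (2,0) (1,1)
row 1: (4,2) (2,0) (1,1) (3,4) (0,3)
row 2: (3,4) (1,1) (4,2) (0,3) (2,0)
row 3: (1,1) (0,3) (2,0) (4,2) (3,4)
row 4: (2,0) (3,4) (0,3) (1,1) (4,2)
Orthogonality requires all 25 pairs distinct.
But the pair (4,2) repeats: cell (0,1) has L1 = 4, L2 = 2, and cell (1,0) has L1 = 4, L2 = 2.
A repeated pair means some other pair never occurs (only 5 distinct pairs out of 25), so the squares are not orthogonal.
Conclusion: NO.

NO


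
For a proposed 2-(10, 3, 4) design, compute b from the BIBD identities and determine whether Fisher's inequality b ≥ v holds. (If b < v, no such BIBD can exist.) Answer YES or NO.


r = λ(v − 1)/(k − 1) = 4·9/2 = 18.
b = vr/k = 10·18/3 = 60.
Fisher's inequality: b ≥ v ⇔ 60 ≥ 10? YES.

YES


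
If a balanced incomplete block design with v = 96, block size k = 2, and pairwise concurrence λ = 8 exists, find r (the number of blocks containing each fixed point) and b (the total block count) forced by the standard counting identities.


Any 2-(v, k, λ) BIBD satisfies two necessary conditions:
  (i)  Each point sits in r blocks, and counting incidences through any fixed point gives r(k − 1) = λ(v − 1), so r = λ(v − 1)/(k − 1).
  (ii) Total incidences bk = vr, so b = vr/k.
Step 1: r = λ(v − 1)/(k − 1) = 8·(96 − 1)/(2 − 1) = 8·95/1 = 760/1 = 760.
Step 2: b = vr/k = 96·760/2 = 72960/2 = 36480.
Check integrality: r = 760 ∈ Z ✓, b = 36480 ∈ Z ✓.
(These identities are necessary conditions: they determine r and b for any design with these parameters, but do not by themselves prove that one exists.)

r = 760, b = 36480.


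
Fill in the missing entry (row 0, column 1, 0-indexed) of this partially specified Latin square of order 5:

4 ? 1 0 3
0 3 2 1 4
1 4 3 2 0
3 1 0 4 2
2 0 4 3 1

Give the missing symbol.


Row 0 contains symbols [0, 1, 3, 4] — missing [2].
Column 1 contains symbols [0, 1, 3, 4] — missing [2].
The missing symbol must appear in both missing sets; intersection = [2].
Therefore the hidden value is 2.

Missing value = 2.


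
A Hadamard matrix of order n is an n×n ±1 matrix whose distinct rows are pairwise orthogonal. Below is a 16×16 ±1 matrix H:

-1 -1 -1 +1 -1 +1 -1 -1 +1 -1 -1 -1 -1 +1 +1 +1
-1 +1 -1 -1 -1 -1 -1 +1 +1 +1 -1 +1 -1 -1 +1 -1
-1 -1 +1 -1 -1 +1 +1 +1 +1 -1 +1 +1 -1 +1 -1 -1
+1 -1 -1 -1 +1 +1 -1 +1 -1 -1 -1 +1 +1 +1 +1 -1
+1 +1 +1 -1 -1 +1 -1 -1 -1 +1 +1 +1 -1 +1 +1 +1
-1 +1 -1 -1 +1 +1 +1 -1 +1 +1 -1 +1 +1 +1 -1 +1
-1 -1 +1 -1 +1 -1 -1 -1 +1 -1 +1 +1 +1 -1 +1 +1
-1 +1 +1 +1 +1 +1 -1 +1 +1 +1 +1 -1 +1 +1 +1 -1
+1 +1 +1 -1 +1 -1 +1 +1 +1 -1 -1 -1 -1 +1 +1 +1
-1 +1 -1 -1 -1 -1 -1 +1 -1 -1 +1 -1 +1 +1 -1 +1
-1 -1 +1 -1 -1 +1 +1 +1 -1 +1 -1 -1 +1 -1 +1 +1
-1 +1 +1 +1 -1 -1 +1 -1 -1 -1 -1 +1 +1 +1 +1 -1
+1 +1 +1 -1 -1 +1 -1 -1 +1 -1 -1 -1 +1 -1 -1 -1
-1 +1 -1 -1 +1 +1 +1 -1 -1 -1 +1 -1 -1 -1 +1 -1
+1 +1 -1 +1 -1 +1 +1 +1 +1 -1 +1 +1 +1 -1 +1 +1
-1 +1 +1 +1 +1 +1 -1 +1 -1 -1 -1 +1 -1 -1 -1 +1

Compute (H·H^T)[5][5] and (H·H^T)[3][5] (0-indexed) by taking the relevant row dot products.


Row 3 of H: [1, -1, -1, -1, 1, 1, -1, 1, -1, -1, -1, 1, 1, 1, 1, -1].
Row 5 of H: [-1, 1, -1, -1, 1, 1, 1, -1, 1, 1, -1, 1, 1, 1, -1, 1].
(H·H^T)[5][5] = Σ_j H[5][j]·H[5][j] = (-1)² + (1)² + (-1)² + (-1)² + (1)² + (1)² + (1)² + (-1)² + (1)² + (1)² + (-1)² + (1)² + (1)² + (1)² + (-1)² + (1)² = 1 + 1 + 1 + 1 + 1 + 1 + 1 + 1 + 1 + 1 + 1 + 1 + 1 + 1 + 1 + 1 = 16.
(H·H^T)[3][5] = Σ_j H[3][j]·H[5][j] = (1)·(-1) + (-1)·(1) + (-1)·(-1) + (-1)·(-1) + (1)·(1) + (1)·(1) + (-1)·(1) + (1)·(-1) + (-1)·(1) + (-1)·(1) + (-1)·(-1) + (1)·(1) + (1)·(1) + (1)·(1) + (1)·(-1) + (-1)·(1) = -1 + -1 + 1 + 1 + 1 + 1 + -1 + -1 + -1 + -1 + 1 + 1 + 1 + 1 + -1 + -1 = 0.
So rows 3 and 5 are orthogonal; the diagonal entry equals n = 16.

(5,5) entry = 16; (3,5) entry = 0.


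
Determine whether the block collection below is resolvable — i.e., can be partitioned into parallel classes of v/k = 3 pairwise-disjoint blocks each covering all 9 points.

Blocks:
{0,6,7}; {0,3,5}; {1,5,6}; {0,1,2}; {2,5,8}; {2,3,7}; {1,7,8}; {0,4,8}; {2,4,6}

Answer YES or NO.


v = 9, block size k = 3, number of blocks = 9.
For resolvability, blocks must partition into parallel classes of size v/k = 3.
Total blocks must therefore be a multiple of 3: 9 = 3·3 + 0 ⇒ divisible ✓.
Consider block {0,6,7}. The only other block(s) in the collection disjoint from it are {2,5,8} — just 1 block(s). Any parallel class containing {0,6,7} would need 2 other blocks each disjoint from it, so no parallel class of size 3 can contain {0,6,7}.
Since every block must belong to some parallel class in a resolution, the collection cannot be partitioned into parallel classes.
Resolvable? NO.

NO


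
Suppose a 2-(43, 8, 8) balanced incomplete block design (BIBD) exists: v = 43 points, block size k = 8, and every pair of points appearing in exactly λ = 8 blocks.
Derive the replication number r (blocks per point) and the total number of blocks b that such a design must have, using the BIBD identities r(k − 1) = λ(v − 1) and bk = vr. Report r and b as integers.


Any 2-(v, k, λ) BIBD satisfies two necessary conditions:
  (i)  Each point sits in r blocks, and counting incidences through any fixed point gives r(k − 1) = λ(v − 1), so r = λ(v − 1)/(k − 1).
  (ii) Total incidences bk = vr, so b = vr/k.
Step 1: r = λ(v − 1)/(k − 1) = 8·(43 − 1)/(8 − 1) = 8·42/7 = 336/7 = 48.
Step 2: b = vr/k = 43·48/8 = 2064/8 = 258.
Check integrality: r = 48 ∈ Z ✓, b = 258 ∈ Z ✓.
(These identities are necessary conditions: they determine r and b for any design with these parameters, but do not by themselves prove that one exists.)

r = 48, b = 258.


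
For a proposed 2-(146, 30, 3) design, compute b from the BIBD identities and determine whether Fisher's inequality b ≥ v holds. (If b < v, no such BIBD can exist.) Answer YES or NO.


b = λv(v − 1)/(k(k − 1)) = 3·146·145/(30·29) = 63510/870 = 73.
Compare with v = 146: b < v, so Fisher's inequality fails.

NO


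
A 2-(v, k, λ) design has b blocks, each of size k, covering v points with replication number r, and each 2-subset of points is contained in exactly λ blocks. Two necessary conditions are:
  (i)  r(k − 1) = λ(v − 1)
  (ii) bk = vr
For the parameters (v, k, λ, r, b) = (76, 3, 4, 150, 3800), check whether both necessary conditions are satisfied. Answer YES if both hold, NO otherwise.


Condition (i): r(k − 1) = 150·2 = 300; λ(v − 1) = 4·75 = 300. Match? YES.
Condition (ii): bk = 3800·3 = 11400; vr = 76·150 = 11400. Match? YES.
Both conditions hold? YES.

YES


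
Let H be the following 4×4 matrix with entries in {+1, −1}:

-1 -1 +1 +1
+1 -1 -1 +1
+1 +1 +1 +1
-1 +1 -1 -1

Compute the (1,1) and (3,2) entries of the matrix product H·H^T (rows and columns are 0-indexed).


Row 1 of H: [1, -1, -1, 1].
Row 2 of H: [1, 1, 1, 1].
Row 3 of H: [-1, 1, -1, -1].
(H·H^T)[1][1] = Σ_j H[1][j]·H[1][j] = (1)² + (-1)² + (-1)² + (1)² = 1 + 1 + 1 + 1 = 4.
(H·H^T)[3][2] = Σ_j H[3][j]·H[2][j] = (-1)·(1) + (1)·(1) + (-1)·(1) + (-1)·(1) = -1 + 1 + -1 + -1 = -2.
Rows 3 and 2 are not orthogonal (dot product = -2 ≠ 0), so H is not a Hadamard matrix.

(1,1) entry = 4; (3,2) entry = -2.


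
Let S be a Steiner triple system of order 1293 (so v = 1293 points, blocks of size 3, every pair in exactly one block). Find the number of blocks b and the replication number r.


An STS(v) is a 2-(v, 3, 1) BIBD: block size k = 3, λ = 1.
Replication: r(k − 1) = λ(v − 1) ⇒ r·2 = 1293 − 1 = 1292 ⇒ r = 646.
Block count: bk = vr ⇒ b·3 = 1293·646 = 835278 ⇒ b = 278426.

r = 646, b = 278426.


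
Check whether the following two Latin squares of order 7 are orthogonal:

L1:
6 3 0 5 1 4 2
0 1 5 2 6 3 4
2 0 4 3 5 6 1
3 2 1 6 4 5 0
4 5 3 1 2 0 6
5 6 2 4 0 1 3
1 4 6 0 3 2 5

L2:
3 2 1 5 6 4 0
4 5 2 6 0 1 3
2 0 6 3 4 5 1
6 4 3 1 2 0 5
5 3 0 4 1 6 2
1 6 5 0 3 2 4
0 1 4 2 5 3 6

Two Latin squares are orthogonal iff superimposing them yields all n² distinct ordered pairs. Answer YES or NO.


Form the n² = 49 superimposed pairs (L1[i][j], L2[i][j]), row by row (rows and columns indexed from 0):
row 0: (6,3) (3,2) (0,1) (5,5) (1,6) (4,4) (2,0)
row 1: (0,4) (1,5) (5,2) (2,6) (6,0) (3,1) (4,3)
row 2: (2,2) (0,0) (4,6) (3,3) (5,4) (6,5) (1,1)
row 3: (3,6) (2,4) (1,3) (6,1) (4,2) (5,0) (0,5)
row 4: (4,5) (5,3) (3,0) (1,4) (2,1) (0,6) (6,2)
row 5: (5,1) (6,6) (2,5) (4,0) (0,3) (1,2) (3,4)
row 6: (1,0) (4,1) (6,4) (0,2) (3,5) (2,3) (5,6)
Orthogonality requires all 49 pairs distinct.
Check by first coordinate: for each symbol s of L1, list the L2 entries in the n cells where L1 = s; they must all differ.
  L1 = 0: L2 entries (in reading order) 1, 4, 0, 5, 6, 3, 2 — all 7 distinct ✓
  L1 = 1: L2 entries (in reading order) 6, 5, 1, 3, 4, 2, 0 — all 7 distinct ✓
  L1 = 2: L2 entries (in reading order) 0, 6, 2, 4, 1, 5, 3 — all 7 distinct ✓
  L1 = 3: L2 entries (in reading order) 2, 1, 3, 6, 0, 4, 5 — all 7 distinct ✓
  L1 = 4: L2 entries (in reading order) 4, 3, 6, 2, 5, 0, 1 — all 7 distinct ✓
  L1 = 5: L2 entries (in reading order) 5, 2, 4, 0, 3, 1, 6 — all 7 distinct ✓
  L1 = 6: L2 entries (in reading order) 3, 0, 5, 1, 2, 6, 4 — all 7 distinct ✓
Every symbol of L1 meets every symbol of L2 exactly once, so all 49 pairs are distinct (49 of 49).
Conclusion: YES.

YES


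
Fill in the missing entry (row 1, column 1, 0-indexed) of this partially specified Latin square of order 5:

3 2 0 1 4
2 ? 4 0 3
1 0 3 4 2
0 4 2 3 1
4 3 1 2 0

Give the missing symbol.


Row 1 contains symbols [0, 2, 3, 4] — missing [1].
Column 1 contains symbols [0, 2, 3, 4] — missing [1].
The missing symbol must appear in both missing sets; intersection = [1].
Therefore the hidden value is 1.

Missing value = 1.


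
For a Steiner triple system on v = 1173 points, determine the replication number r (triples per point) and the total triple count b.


An STS(v) is a 2-(v, 3, 1) BIBD: block size k = 3, λ = 1.
Replication: r(k − 1) = λ(v − 1) ⇒ r·2 = 1173 − 1 = 1172 ⇒ r = 586.
Block count: b = v(v − 1)/6 = 1173·1172/6 = 1374756/6 = 229126.

r = 586, b = 229126.


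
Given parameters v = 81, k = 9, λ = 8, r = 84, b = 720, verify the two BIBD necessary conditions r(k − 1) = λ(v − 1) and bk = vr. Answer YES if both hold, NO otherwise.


Condition (i): r(k − 1) = 84·8 = 672; λ(v − 1) = 8·80 = 640. Match? NO.
Condition (ii): bk = 720·9 = 6480; vr = 81·84 = 6804. Match? NO.
Both conditions hold? NO.

NO


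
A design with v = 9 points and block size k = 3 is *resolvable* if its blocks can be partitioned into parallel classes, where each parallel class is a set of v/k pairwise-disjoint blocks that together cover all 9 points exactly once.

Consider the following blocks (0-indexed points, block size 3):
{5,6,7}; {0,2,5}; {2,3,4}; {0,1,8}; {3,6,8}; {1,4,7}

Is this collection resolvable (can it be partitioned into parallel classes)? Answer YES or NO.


v = 9, block size k = 3, number of blocks = 6.
For resolvability, blocks must partition into parallel classes of size v/k = 3.
Total blocks must therefore be a multiple of 3: 6 = 3·2 + 0 ⇒ divisible ✓.
Greedy packing gives 2 candidate class(es). Each should be a full parallel class (size 3, covers all 9 points).
  Class 1 (3 blocks): {5,6,7}; {2,3,4}; {0,1,8}. Points covered: [0, 1, 2, 3, 4, 5, 6, 7, 8].
  Class 2 (3 blocks): {0,2,5}; {3,6,8}; {1,4,7}. Points covered: [0, 1, 2, 3, 4, 5, 6, 7, 8].
All classes full (size 3)? YES. All classes cover every point? YES.
Resolvable? YES.

YES


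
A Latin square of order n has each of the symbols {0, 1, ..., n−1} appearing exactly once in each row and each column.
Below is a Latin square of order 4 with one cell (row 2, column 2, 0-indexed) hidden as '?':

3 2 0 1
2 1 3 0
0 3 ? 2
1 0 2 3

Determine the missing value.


Row 2 contains symbols [0, 2, 3] — missing [1].
Column 2 contains symbols [0, 2, 3] — missing [1].
The missing symbol must appear in both missing sets; intersection = [1].
Therefore the hidden value is 1.

Missing value = 1.


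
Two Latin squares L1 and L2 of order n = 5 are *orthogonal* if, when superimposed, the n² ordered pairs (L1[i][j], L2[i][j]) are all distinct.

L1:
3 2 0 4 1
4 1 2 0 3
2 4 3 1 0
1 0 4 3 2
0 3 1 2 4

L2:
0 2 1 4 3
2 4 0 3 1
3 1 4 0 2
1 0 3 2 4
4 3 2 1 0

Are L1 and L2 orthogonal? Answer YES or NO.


Form the n² = 25 superimposed pairs (L1[i][j], L2[i][j]), row by row (rows and columns indexed from 0):
row 0: (3,0) (2,2) (0,1) (4,4) (1,3)
row 1: (4,2) (1,4) (2,0) (0,3) (3,1)
row 2: (2,3) (4,1) (3,4) (1,0) (0,2)
row 3: (1,1) (0,0) (4,3) (3,2) (2,4)
row 4: (0,4) (3,3) (1,2) (2,1) (4,0)
Orthogonality requires all 25 pairs distinct.
Check by first coordinate: for each symbol s of L1, list the L2 entries in the n cells where L1 = s; they must all differ.
  L1 = 0: L2 entries (in reading order) 1, 3, 2, 0, 4 — all 5 distinct ✓
  L1 = 1: L2 entries (in reading order) 3, 4, 0, 1, 2 — all 5 distinct ✓
  L1 = 2: L2 entries (in reading order) 2, 0, 3, 4, 1 — all 5 distinct ✓
  L1 = 3: L2 entries (in reading order) 0, 1, 4, 2, 3 — all 5 distinct ✓
  L1 = 4: L2 entries (in reading order) 4, 2, 1, 3, 0 — all 5 distinct ✓
Every symbol of L1 meets every symbol of L2 exactly once, so all 25 pairs are distinct (25 of 25).
Conclusion: YES.

YES


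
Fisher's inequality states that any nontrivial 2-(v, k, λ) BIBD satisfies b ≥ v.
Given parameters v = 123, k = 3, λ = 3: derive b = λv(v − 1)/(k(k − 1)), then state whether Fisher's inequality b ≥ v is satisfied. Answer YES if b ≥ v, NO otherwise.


r = λ(v − 1)/(k − 1) = 3·122/2 = 183.
b = vr/k = 123·183/3 = 7503.
Fisher's inequality: b ≥ v ⇔ 7503 ≥ 123? YES.

YES


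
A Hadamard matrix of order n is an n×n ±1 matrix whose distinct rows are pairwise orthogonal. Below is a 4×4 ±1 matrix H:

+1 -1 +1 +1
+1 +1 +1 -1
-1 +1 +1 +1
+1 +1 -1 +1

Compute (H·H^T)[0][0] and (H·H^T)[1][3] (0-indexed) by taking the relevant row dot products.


Row 0 of H: [1, -1, 1, 1].
Row 1 of H: [1, 1, 1, -1].
Row 3 of H: [1, 1, -1, 1].
(H·H^T)[0][0] = Σ_j H[0][j]·H[0][j] = (1)² + (-1)² + (1)² + (1)² = 1 + 1 + 1 + 1 = 4.
(H·H^T)[1][3] = Σ_j H[1][j]·H[3][j] = (1)·(1) + (1)·(1) + (1)·(-1) + (-1)·(1) = 1 + 1 + -1 + -1 = 0.
So rows 1 and 3 are orthogonal; the diagonal entry equals n = 4.

(0,0) entry = 4; (1,3) entry = 0.


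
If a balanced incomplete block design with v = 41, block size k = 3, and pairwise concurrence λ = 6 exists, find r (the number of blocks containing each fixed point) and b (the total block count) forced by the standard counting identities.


Any 2-(v, k, λ) BIBD satisfies two necessary conditions:
  (i)  Each point sits in r blocks, and counting incidences through any fixed point gives r(k − 1) = λ(v − 1), so r = λ(v − 1)/(k − 1).
  (ii) Total incidences bk = vr, so b = vr/k.
Step 1: r = λ(v − 1)/(k − 1) = 6·(41 − 1)/(3 − 1) = 6·40/2 = 240/2 = 120.
Step 2: b = vr/k = 41·120/3 = 4920/3 = 1640.
Check integrality: r = 120 ∈ Z ✓, b = 1640 ∈ Z ✓.
(These identities are necessary conditions: they determine r and b for any design with these parameters, but do not by themselves prove that one exists.)

r = 120, b = 1640.


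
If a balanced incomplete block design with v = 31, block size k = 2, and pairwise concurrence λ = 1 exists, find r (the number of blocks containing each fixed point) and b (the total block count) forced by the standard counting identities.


Any 2-(v, k, λ) BIBD satisfies two necessary conditions:
  (i)  Each point sits in r blocks, and counting incidences through any fixed point gives r(k − 1) = λ(v − 1), so r = λ(v − 1)/(k − 1).
  (ii) Total incidences bk = vr, so b = vr/k.
Step 1: r = λ(v − 1)/(k − 1) = 1·(31 − 1)/(2 − 1) = 1·30/1 = 30/1 = 30.
Step 2: b = vr/k = 31·30/2 = 930/2 = 465.
Check integrality: r = 30 ∈ Z ✓, b = 465 ∈ Z ✓.
(These identities are necessary conditions: they determine r and b for any design with these parameters, but do not by themselves prove that one exists.)

r = 30, b = 465.


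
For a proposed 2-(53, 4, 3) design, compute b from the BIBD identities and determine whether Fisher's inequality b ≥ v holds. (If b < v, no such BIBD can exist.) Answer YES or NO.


r = λ(v − 1)/(k − 1) = 3·52/3 = 52.
b = vr/k = 53·52/4 = 689.
Fisher's inequality: b ≥ v ⇔ 689 ≥ 53? YES.

YES


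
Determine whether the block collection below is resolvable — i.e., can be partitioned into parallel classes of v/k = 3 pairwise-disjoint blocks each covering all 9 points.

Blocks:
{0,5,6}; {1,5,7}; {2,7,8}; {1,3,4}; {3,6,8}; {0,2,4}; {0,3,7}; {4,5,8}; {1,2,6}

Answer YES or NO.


v = 9, block size k = 3, number of blocks = 9.
For resolvability, blocks must partition into parallel classes of size v/k = 3.
Total blocks must therefore be a multiple of 3: 9 = 3·3 + 0 ⇒ divisible ✓.
Greedy packing gives 3 candidate class(es). Each should be a full parallel class (size 3, covers all 9 points).
  Class 1 (3 blocks): {0,5,6}; {2,7,8}; {1,3,4}. Points covered: [0, 1, 2, 3, 4, 5, 6, 7, 8].
  Class 2 (3 blocks): {1,5,7}; {3,6,8}; {0,2,4}. Points covered: [0, 1, 2, 3, 4, 5, 6, 7, 8].
  Class 3 (3 blocks): {0,3,7}; {4,5,8}; {1,2,6}. Points covered: [0, 1, 2, 3, 4, 5, 6, 7, 8].
All classes full (size 3)? YES. All classes cover every point? YES.
Resolvable? YES.

YES


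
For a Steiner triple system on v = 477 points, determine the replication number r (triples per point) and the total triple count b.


An STS(v) is a 2-(v, 3, 1) BIBD: block size k = 3, λ = 1.
Replication: r(k − 1) = λ(v − 1) ⇒ r·2 = 477 − 1 = 476 ⇒ r = 238.
Block count: bk = vr ⇒ b·3 = 477·238 = 113526 ⇒ b = 37842.

r = 238, b = 37842.


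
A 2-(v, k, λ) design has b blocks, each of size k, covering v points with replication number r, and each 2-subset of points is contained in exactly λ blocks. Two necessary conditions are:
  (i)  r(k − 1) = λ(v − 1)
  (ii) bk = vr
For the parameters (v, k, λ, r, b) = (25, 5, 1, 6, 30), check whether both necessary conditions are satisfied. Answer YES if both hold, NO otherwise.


Condition (i): r(k − 1) = 6·4 = 24; λ(v − 1) = 1·24 = 24. Match? YES.
Condition (ii): bk = 30·5 = 150; vr = 25·6 = 150. Match? YES.
Both conditions hold? YES.

YES


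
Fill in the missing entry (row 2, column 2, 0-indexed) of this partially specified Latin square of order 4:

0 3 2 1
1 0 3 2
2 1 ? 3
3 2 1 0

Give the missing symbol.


Row 2 contains symbols [1, 2, 3] — missing [0].
Column 2 contains symbols [1, 2, 3] — missing [0].
The missing symbol must appear in both missing sets; intersection = [0].
Therefore the hidden value is 0.

Missing value = 0.


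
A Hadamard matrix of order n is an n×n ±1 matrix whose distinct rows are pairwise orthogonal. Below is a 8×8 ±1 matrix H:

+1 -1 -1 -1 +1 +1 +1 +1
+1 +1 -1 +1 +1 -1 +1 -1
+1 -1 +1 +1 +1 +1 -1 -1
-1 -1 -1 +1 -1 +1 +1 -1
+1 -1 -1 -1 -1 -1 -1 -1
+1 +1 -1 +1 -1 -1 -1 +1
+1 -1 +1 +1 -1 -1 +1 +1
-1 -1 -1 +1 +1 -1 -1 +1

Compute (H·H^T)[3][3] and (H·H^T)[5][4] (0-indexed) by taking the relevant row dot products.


Row 3 of H: [-1, -1, -1, 1, -1, 1, 1, -1].
Row 4 of H: [1, -1, -1, -1, -1, -1, -1, -1].
Row 5 of H: [1, 1, -1, 1, -1, -1, -1, 1].
(H·H^T)[3][3] = Σ_j H[3][j]·H[3][j] = (-1)² + (-1)² + (-1)² + (1)² + (-1)² + (1)² + (1)² + (-1)² = 1 + 1 + 1 + 1 + 1 + 1 + 1 + 1 = 8.
(H·H^T)[5][4] = Σ_j H[5][j]·H[4][j] = (1)·(1) + (1)·(-1) + (-1)·(-1) + (1)·(-1) + (-1)·(-1) + (-1)·(-1) + (-1)·(-1) + (1)·(-1) = 1 + -1 + 1 + -1 + 1 + 1 + 1 + -1 = 2.
Rows 5 and 4 are not orthogonal (dot product = 2 ≠ 0), so H is not a Hadamard matrix.

(3,3) entry = 8; (5,4) entry = 2.


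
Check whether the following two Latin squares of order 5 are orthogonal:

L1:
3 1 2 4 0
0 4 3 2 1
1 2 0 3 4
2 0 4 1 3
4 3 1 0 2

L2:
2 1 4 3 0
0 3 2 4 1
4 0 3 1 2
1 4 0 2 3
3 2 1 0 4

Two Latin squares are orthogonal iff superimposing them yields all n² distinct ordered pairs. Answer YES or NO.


Form the n² = 25 superimposed pairs (L1[i][j], L2[i][j]), row by row (rows and columns indexed from 0):
row 0: (3,2) (1,1) (2,4) (4,3) (0,0)
row 1: (0,0) (4,3) (3,2) (2,4) (1,1)
row 2: (1,4) (2,0) (0,3) (3,1) (4,2)
row 3: (2,1) (0,4) (4,0) (1,2) (3,3)
row 4: (4,3) (3,2) (1,1) (0,0) (2,4)
Orthogonality requires all 25 pairs distinct.
But the pair (0,0) repeats: cell (0,4) has L1 = 0, L2 = 0, and cell (1,0) has L1 = 0, L2 = 0.
A repeated pair means some other pair never occurs (only 15 distinct pairs out of 25), so the squares are not orthogonal.
Conclusion: NO.

NO


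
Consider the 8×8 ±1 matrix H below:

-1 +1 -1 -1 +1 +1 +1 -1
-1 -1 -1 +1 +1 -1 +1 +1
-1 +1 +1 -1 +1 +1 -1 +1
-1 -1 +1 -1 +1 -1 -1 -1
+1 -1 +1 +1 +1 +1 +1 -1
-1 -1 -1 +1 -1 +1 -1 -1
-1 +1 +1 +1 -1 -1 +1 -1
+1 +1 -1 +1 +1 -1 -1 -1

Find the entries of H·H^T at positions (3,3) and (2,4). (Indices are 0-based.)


Row 2 of H: [-1, 1, 1, -1, 1, 1, -1, 1].
Row 3 of H: [-1, -1, 1, -1, 1, -1, -1, -1].
Row 4 of H: [1, -1, 1, 1, 1, 1, 1, -1].
(H·H^T)[3][3] = Σ_j H[3][j]·H[3][j] = (-1)² + (-1)² + (1)² + (-1)² + (1)² + (-1)² + (-1)² + (-1)² = 1 + 1 + 1 + 1 + 1 + 1 + 1 + 1 = 8.
(H·H^T)[2][4] = Σ_j H[2][j]·H[4][j] = (-1)·(1) + (1)·(-1) + (1)·(1) + (-1)·(1) + (1)·(1) + (1)·(1) + (-1)·(1) + (1)·(-1) = -1 + -1 + 1 + -1 + 1 + 1 + -1 + -1 = -2.
Rows 2 and 4 are not orthogonal (dot product = -2 ≠ 0), so H is not a Hadamard matrix.

(3,3) entry = 8; (2,4) entry = -2.


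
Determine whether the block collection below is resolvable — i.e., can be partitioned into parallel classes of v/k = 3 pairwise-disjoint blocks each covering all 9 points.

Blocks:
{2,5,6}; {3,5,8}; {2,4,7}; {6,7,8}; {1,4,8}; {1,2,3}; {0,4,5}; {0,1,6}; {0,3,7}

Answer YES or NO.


v = 9, block size k = 3, number of blocks = 9.
For resolvability, blocks must partition into parallel classes of size v/k = 3.
Total blocks must therefore be a multiple of 3: 9 = 3·3 + 0 ⇒ divisible ✓.
Greedy packing gives 3 candidate class(es). Each should be a full parallel class (size 3, covers all 9 points).
  Class 1 (3 blocks): {2,5,6}; {1,4,8}; {0,3,7}. Points covered: [0, 1, 2, 3, 4, 5, 6, 7, 8].
  Class 2 (3 blocks): {3,5,8}; {2,4,7}; {0,1,6}. Points covered: [0, 1, 2, 3, 4, 5, 6, 7, 8].
  Class 3 (3 blocks): {6,7,8}; {1,2,3}; {0,4,5}. Points covered: [0, 1, 2, 3, 4, 5, 6, 7, 8].
All classes full (size 3)? YES. All classes cover every point? YES.
Resolvable? YES.

YES


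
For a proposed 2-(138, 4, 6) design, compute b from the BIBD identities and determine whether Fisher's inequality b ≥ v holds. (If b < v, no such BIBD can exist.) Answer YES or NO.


b = λv(v − 1)/(k(k − 1)) = 6·138·137/(4·3) = 113436/12 = 9453.
Compare with v = 138: b ≥ v, so Fisher's inequality holds.

YES


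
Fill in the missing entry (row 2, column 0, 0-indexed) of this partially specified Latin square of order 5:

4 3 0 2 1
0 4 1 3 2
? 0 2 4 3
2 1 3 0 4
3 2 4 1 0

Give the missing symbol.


Row 2 contains symbols [0, 2, 3, 4] — missing [1].
Column 0 contains symbols [0, 2, 3, 4] — missing [1].
The missing symbol must appear in both missing sets; intersection = [1].
Therefore the hidden value is 1.

Missing value = 1.


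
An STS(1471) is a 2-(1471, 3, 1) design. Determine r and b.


An STS(v) is a 2-(v, 3, 1) BIBD: block size k = 3, λ = 1.
Replication: r(k − 1) = λ(v − 1) ⇒ r·2 = 1471 − 1 = 1470 ⇒ r = 735.
Block count: bk = vr ⇒ b·3 = 1471·735 = 1081185 ⇒ b = 360395.

r = 735, b = 360395.


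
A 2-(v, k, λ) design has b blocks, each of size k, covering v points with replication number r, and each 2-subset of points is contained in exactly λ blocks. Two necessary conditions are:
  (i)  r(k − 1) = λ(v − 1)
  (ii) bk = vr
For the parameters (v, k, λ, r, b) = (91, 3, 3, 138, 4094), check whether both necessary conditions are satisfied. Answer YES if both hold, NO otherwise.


Condition (i): r(k − 1) = 138·2 = 276; λ(v − 1) = 3·90 = 270. Match? NO.
Condition (ii): bk = 4094·3 = 12282; vr = 91·138 = 12558. Match? NO.
Both conditions hold? NO.

NO


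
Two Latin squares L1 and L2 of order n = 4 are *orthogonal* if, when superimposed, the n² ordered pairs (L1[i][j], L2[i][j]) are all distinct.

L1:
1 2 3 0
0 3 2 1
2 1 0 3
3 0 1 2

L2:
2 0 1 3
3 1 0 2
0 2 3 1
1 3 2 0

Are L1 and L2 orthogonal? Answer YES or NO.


Form the n² = 16 superimposed pairs (L1[i][j], L2[i][j]), row by row (rows and columns indexed from 0):
row 0: (1,2) (2,0) (3,1) (0,3)
row 1: (0,3) (3,1) (2,0) (1,2)
row 2: (2,0) (1,2) (0,3) (3,1)
row 3: (3,1) (0,3) (1,2) (2,0)
Orthogonality requires all 16 pairs distinct.
But the pair (0,3) repeats: cell (0,3) has L1 = 0, L2 = 3, and cell (1,0) has L1 = 0, L2 = 3.
A repeated pair means some other pair never occurs (only 4 distinct pairs out of 16), so the squares are not orthogonal.
Conclusion: NO.

NO


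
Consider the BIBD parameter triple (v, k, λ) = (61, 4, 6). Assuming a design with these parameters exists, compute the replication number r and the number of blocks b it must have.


Any 2-(v, k, λ) BIBD satisfies two necessary conditions:
  (i)  Each point sits in r blocks, and counting incidences through any fixed point gives r(k − 1) = λ(v − 1), so r = λ(v − 1)/(k − 1).
  (ii) Total incidences bk = vr, so b = vr/k.
Step 1: r = λ(v − 1)/(k − 1) = 6·(61 − 1)/(4 − 1) = 6·60/3 = 360/3 = 120.
Step 2: b = vr/k = 61·120/4 = 7320/4 = 1830.
Check integrality: r = 120 ∈ Z ✓, b = 1830 ∈ Z ✓.
(These identities are necessary conditions: they determine r and b for any design with these parameters, but do not by themselves prove that one exists.)

r = 120, b = 1830.


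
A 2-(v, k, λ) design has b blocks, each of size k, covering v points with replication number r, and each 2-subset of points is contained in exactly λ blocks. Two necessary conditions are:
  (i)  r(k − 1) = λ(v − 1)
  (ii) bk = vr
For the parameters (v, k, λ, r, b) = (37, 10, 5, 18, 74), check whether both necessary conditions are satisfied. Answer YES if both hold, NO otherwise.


Condition (i): r(k − 1) = 18·9 = 162; λ(v − 1) = 5·36 = 180. Match? NO.
Condition (ii): bk = 74·10 = 740; vr = 37·18 = 666. Match? NO.
Both conditions hold? NO.

NO


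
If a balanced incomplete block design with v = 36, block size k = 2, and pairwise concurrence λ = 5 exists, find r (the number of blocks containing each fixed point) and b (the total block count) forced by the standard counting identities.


Any 2-(v, k, λ) BIBD satisfies two necessary conditions:
  (i)  Each point sits in r blocks, and counting incidences through any fixed point gives r(k − 1) = λ(v − 1), so r = λ(v − 1)/(k − 1).
  (ii) Total incidences bk = vr, so b = vr/k.
Step 1: r = λ(v − 1)/(k − 1) = 5·(36 − 1)/(2 − 1) = 5·35/1 = 175/1 = 175.
Step 2: b = vr/k = 36·175/2 = 6300/2 = 3150.
Check integrality: r = 175 ∈ Z ✓, b = 3150 ∈ Z ✓.
(These identities are necessary conditions: they determine r and b for any design with these parameters, but do not by themselves prove that one exists.)

r = 175, b = 3150.


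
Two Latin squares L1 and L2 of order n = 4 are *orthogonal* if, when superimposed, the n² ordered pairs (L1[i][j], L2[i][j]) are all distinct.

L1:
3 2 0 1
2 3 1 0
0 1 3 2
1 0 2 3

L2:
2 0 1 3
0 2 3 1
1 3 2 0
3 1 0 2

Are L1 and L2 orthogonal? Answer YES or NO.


Form the n² = 16 superimposed pairs (L1[i][j], L2[i][j]), row by row (rows and columns indexed from 0):
row 0: (3,2) (2,0) (0,1) (1,3)
row 1: (2,0) (3,2) (1,3) (0,1)
row 2: (0,1) (1,3) (3,2) (2,0)
row 3: (1,3) (0,1) (2,0) (3,2)
Orthogonality requires all 16 pairs distinct.
But the pair (2,0) repeats: cell (0,1) has L1 = 2, L2 = 0, and cell (1,0) has L1 = 2, L2 = 0.
A repeated pair means some other pair never occurs (only 4 distinct pairs out of 16), so the squares are not orthogonal.
Conclusion: NO.

NO


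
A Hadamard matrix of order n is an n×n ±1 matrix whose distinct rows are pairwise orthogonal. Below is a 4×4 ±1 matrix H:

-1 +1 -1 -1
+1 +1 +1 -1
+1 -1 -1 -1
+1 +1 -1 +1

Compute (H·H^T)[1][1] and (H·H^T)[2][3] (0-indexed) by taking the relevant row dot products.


Row 1 of H: [1, 1, 1, -1].
Row 2 of H: [1, -1, -1, -1].
Row 3 of H: [1, 1, -1, 1].
(H·H^T)[1][1] = Σ_j H[1][j]·H[1][j] = (1)² + (1)² + (1)² + (-1)² = 1 + 1 + 1 + 1 = 4.
(H·H^T)[2][3] = Σ_j H[2][j]·H[3][j] = (1)·(1) + (-1)·(1) + (-1)·(-1) + (-1)·(1) = 1 + -1 + 1 + -1 = 0.
So rows 2 and 3 are orthogonal; the diagonal entry equals n = 4.

(1,1) entry = 4; (2,3) entry = 0.


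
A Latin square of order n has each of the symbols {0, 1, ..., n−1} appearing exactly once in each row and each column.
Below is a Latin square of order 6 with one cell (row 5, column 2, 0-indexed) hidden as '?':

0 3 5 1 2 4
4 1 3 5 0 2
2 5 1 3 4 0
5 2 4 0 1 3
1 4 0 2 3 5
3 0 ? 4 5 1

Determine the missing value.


Row 5 contains symbols [0, 1, 3, 4, 5] — missing [2].
Column 2 contains symbols [0, 1, 3, 4, 5] — missing [2].
The missing symbol must appear in both missing sets; intersection = [2].
Therefore the hidden value is 2.

Missing value = 2.


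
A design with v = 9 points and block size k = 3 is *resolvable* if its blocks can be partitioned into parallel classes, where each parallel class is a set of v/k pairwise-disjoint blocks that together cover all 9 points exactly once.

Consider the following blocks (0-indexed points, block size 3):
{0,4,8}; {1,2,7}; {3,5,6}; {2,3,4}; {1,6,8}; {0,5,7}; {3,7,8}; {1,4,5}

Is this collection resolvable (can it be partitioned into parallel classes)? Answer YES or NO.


v = 9, block size k = 3, number of blocks = 8.
For resolvability, blocks must partition into parallel classes of size v/k = 3.
Total blocks must therefore be a multiple of 3: 8 = 3·2 + 2 ⇒ not divisible ✗.
Resolvable? NO.

NO


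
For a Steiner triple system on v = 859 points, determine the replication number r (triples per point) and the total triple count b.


An STS(v) is a 2-(v, 3, 1) BIBD: block size k = 3, λ = 1.
Replication: r(k − 1) = λ(v − 1) ⇒ r·2 = 859 − 1 = 858 ⇒ r = 429.
Block count: b = v(v − 1)/6 = 859·858/6 = 737022/6 = 122837.
(Check via bk = vr: 122837·3 = 368511 = 859·429 = 368511 ✓.)

r = 429, b = 122837.


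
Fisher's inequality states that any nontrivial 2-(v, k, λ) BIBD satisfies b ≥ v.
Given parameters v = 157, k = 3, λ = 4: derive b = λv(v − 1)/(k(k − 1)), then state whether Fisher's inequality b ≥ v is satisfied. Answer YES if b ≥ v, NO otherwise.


b = λv(v − 1)/(k(k − 1)) = 4·157·156/(3·2) = 97968/6 = 16328.
Compare with v = 157: b ≥ v, so Fisher's inequality holds.

YES


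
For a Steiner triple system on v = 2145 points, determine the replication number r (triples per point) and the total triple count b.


An STS(v) is a 2-(v, 3, 1) BIBD: block size k = 3, λ = 1.
Replication: r(k − 1) = λ(v − 1) ⇒ r·2 = 2145 − 1 = 2144 ⇒ r = 1072.
Block count: bk = vr ⇒ b·3 = 2145·1072 = 2299440 ⇒ b = 766480.

r = 1072, b = 766480.


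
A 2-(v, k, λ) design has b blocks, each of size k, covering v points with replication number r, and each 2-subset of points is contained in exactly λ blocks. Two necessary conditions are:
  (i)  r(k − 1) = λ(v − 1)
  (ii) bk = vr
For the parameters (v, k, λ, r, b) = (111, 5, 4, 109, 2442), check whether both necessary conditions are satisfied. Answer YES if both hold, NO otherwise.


Condition (i): r(k − 1) = 109·4 = 436; λ(v − 1) = 4·110 = 440. Match? NO.
Condition (ii): bk = 2442·5 = 12210; vr = 111·109 = 12099. Match? NO.
Both conditions hold? NO.

NO


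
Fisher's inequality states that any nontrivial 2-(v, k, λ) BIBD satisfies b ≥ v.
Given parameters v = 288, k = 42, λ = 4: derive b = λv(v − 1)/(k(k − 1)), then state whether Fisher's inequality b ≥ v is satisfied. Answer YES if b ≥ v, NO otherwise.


r = λ(v − 1)/(k − 1) = 4·287/41 = 28.
b = vr/k = 288·28/42 = 192.
Fisher's inequality: b ≥ v ⇔ 192 ≥ 288? NO.

NO


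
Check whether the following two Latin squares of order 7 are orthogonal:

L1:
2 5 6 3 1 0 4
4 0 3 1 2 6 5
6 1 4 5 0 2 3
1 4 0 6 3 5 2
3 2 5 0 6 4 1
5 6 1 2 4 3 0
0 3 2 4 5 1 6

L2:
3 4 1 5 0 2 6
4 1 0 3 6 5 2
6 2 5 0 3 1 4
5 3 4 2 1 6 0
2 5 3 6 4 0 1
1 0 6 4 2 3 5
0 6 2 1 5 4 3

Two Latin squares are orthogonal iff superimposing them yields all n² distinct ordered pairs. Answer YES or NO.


Form the n² = 49 superimposed pairs (L1[i][j], L2[i][j]), row by row (rows and columns indexed from 0):
row 0: (2,3) (5,4) (6,1) (3,5) (1,0) (0,2) (4,6)
row 1: (4,4) (0,1) (3,0) (1,3) (2,6) (6,5) (5,2)
row 2: (6,6) (1,2) (4,5) (5,0) (0,3) (2,1) (3,4)
row 3: (1,5) (4,3) (0,4) (6,2) (3,1) (5,6) (2,0)
row 4: (3,2) (2,5) (5,3) (0,6) (6,4) (4,0) (1,1)
row 5: (5,1) (6,0) (1,6) (2,4) (4,2) (3,3) (0,5)
row 6: (0,0) (3,6) (2,2) (4,1) (5,5) (1,4) (6,3)
Orthogonality requires all 49 pairs distinct.
Check by first coordinate: for each symbol s of L1, list the L2 entries in the n cells where L1 = s; they must all differ.
  L1 = 0: L2 entries (in reading order) 2, 1, 3, 4, 6, 5, 0 — all 7 distinct ✓
  L1 = 1: L2 entries (in reading order) 0, 3, 2, 5, 1, 6, 4 — all 7 distinct ✓
  L1 = 2: L2 entries (in reading order) 3, 6, 1, 0, 5, 4, 2 — all 7 distinct ✓
  L1 = 3: L2 entries (in reading order) 5, 0, 4, 1, 2, 3, 6 — all 7 distinct ✓
  L1 = 4: L2 entries (in reading order) 6, 4, 5, 3, 0, 2, 1 — all 7 distinct ✓
  L1 = 5: L2 entries (in reading order) 4, 2, 0, 6, 3, 1, 5 — all 7 distinct ✓
  L1 = 6: L2 entries (in reading order) 1, 5, 6, 2, 4, 0, 3 — all 7 distinct ✓
Every symbol of L1 meets every symbol of L2 exactly once, so all 49 pairs are distinct (49 of 49).
Conclusion: YES.

YES


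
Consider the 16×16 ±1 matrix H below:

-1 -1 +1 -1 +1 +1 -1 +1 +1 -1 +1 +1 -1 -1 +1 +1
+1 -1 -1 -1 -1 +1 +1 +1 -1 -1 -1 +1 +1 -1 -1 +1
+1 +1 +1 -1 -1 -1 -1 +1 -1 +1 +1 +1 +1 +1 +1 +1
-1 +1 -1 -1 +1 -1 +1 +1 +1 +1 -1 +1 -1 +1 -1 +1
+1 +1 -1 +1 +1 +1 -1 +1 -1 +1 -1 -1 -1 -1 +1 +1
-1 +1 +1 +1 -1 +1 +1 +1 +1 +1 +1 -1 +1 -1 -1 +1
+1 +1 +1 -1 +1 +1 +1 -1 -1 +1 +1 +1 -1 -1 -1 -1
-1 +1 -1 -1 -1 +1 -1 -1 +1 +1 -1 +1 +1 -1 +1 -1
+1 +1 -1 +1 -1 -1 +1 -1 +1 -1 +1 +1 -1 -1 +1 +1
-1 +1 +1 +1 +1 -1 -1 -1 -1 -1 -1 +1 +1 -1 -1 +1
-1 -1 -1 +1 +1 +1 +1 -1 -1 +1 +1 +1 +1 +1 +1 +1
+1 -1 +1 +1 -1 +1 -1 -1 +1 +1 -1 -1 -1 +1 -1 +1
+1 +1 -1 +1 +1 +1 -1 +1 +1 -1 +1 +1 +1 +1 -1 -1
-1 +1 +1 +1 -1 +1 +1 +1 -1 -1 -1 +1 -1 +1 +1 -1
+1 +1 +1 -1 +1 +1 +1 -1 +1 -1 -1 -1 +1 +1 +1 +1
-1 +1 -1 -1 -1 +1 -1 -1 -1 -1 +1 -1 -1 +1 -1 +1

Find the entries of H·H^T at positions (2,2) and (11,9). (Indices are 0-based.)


Row 2 of H: [1, 1, 1, -1, -1, -1, -1, 1, -1, 1, 1, 1, 1, 1, 1, 1].
Row 9 of H: [-1, 1, 1, 1, 1, -1, -1, -1, -1, -1, -1, 1, 1, -1, -1, 1].
Row 11 of H: [1, -1, 1, 1, -1, 1, -1, -1, 1, 1, -1, -1, -1, 1, -1, 1].
(H·H^T)[2][2] = Σ_j H[2][j]·H[2][j] = (1)² + (1)² + (1)² + (-1)² + (-1)² + (-1)² + (-1)² + (1)² + (-1)² + (1)² + (1)² + (1)² + (1)² + (1)² + (1)² + (1)² = 1 + 1 + 1 + 1 + 1 + 1 + 1 + 1 + 1 + 1 + 1 + 1 + 1 + 1 + 1 + 1 = 16.
(H·H^T)[11][9] = Σ_j H[11][j]·H[9][j] = (1)·(-1) + (-1)·(1) + (1)·(1) + (1)·(1) + (-1)·(1) + (1)·(-1) + (-1)·(-1) + (-1)·(-1) + (1)·(-1) + (1)·(-1) + (-1)·(-1) + (-1)·(1) + (-1)·(1) + (1)·(-1) + (-1)·(-1) + (1)·(1) = -1 + -1 + 1 + 1 + -1 + -1 + 1 + 1 + -1 + -1 + 1 + -1 + -1 + -1 + 1 + 1 = -2.
Rows 11 and 9 are not orthogonal (dot product = -2 ≠ 0), so H is not a Hadamard matrix.

(2,2) entry = 16; (11,9) entry = -2.


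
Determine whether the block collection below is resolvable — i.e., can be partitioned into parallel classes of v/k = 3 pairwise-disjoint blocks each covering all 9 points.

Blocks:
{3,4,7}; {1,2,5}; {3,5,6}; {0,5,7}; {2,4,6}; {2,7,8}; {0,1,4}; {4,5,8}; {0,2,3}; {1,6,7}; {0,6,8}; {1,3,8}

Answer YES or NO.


v = 9, block size k = 3, number of blocks = 12.
For resolvability, blocks must partition into parallel classes of size v/k = 3.
Total blocks must therefore be a multiple of 3: 12 = 3·4 + 0 ⇒ divisible ✓.
Greedy packing gives 4 candidate class(es). Each should be a full parallel class (size 3, covers all 9 points).
  Class 1 (3 blocks): {3,4,7}; {1,2,5}; {0,6,8}. Points covered: [0, 1, 2, 3, 4, 5, 6, 7, 8].
  Class 2 (3 blocks): {3,5,6}; {2,7,8}; {0,1,4}. Points covered: [0, 1, 2, 3, 4, 5, 6, 7, 8].
  Class 3 (3 blocks): {0,5,7}; {2,4,6}; {1,3,8}. Points covered: [0, 1, 2, 3, 4, 5, 6, 7, 8].
  Class 4 (3 blocks): {4,5,8}; {0,2,3}; {1,6,7}. Points covered: [0, 1, 2, 3, 4, 5, 6, 7, 8].
All classes full (size 3)? YES. All classes cover every point? YES.
Resolvable? YES.

YES


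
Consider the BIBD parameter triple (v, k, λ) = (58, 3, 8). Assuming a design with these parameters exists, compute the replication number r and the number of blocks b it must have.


Any 2-(v, k, λ) BIBD satisfies two necessary conditions:
  (i)  Each point sits in r blocks, and counting incidences through any fixed point gives r(k − 1) = λ(v − 1), so r = λ(v − 1)/(k − 1).
  (ii) Total incidences bk = vr, so b = vr/k.
Step 1: r = λ(v − 1)/(k − 1) = 8·(58 − 1)/(3 − 1) = 8·57/2 = 456/2 = 228.
Step 2: b = vr/k = 58·228/3 = 13224/3 = 4408.
Check integrality: r = 228 ∈ Z ✓, b = 4408 ∈ Z ✓.
(These identities are necessary conditions: they determine r and b for any design with these parameters, but do not by themselves prove that one exists.)

r = 228, b = 4408.
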